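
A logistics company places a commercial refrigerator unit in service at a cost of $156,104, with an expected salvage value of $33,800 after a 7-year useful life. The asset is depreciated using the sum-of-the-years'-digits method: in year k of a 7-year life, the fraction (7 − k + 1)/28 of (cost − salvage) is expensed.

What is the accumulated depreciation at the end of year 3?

$78,624

Depreciable base = $156,104 − $33,800 = $122,304.
Sum of the years' digits = 7+6+5+4+3+2+1 = 28.
Year 1: $122,304 × 7/28 = $30,576. Book value $125,528.
Year 2: $122,304 × 6/28 = $26,208. Book value $99,320.
Year 3: $122,304 × 5/28 = $21,840. Book value $77,480.
Accumulated through year 3 = $156,104 − $77,480 = $78,624.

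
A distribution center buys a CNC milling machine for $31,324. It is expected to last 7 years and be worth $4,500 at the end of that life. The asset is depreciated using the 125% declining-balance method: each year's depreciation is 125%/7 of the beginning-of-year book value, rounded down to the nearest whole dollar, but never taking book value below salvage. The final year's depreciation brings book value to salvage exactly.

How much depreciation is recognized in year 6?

Depreciable base = $31,324 − $4,500 = $26,824.
Year 1: ⌊$31,324 × 125%/7⌋ = $5,593. Book value $25,731.
Year 2: ⌊$25,731 × 125%/7⌋ = $4,594. Book value $21,137.
Year 3: ⌊$21,137 × 125%/7⌋ = $3,774. Book value $17,363.
Year 4: ⌊$17,363 × 125%/7⌋ = $3,100. Book value $14,263.
Year 5: ⌊$14,263 × 125%/7⌋ = $2,546. Book value $11,717.
Year 6: ⌊$11,717 × 125%/7⌋ = $2,092. Book value $9,625.

$2,092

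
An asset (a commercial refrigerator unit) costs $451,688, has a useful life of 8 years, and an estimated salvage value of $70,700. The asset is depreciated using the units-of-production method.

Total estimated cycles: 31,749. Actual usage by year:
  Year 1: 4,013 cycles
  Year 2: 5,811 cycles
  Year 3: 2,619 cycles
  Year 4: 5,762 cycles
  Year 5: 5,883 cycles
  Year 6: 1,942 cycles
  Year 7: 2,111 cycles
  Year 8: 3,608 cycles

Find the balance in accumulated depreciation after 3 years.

$149,316

Depreciable base = $451,688 − $70,700 = $380,988.
Rate = $380,988 / 31,749 cycles = $12 per cycle.
Year 1: 4,013 × $12 = $48,156. Book value $403,532.
Year 2: 5,811 × $12 = $69,732. Book value $333,800.
Year 3: 2,619 × $12 = $31,428. Book value $302,372.
Accumulated through year 3 = $451,688 − $302,372 = $149,316.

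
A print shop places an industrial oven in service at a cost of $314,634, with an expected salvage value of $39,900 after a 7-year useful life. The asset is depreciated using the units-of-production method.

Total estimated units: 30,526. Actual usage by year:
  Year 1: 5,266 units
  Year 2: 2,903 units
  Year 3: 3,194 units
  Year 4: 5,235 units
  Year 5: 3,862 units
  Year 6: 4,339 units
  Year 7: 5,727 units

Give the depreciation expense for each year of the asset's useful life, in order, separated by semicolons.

Depreciable base = $314,634 − $39,900 = $274,734.
Rate = $274,734 / 30,526 units = $9 per unit.
Year 1: 5,266 × $9 = $47,394. Book value $267,240.
Year 2: 2,903 × $9 = $26,127. Book value $241,113.
Year 3: 3,194 × $9 = $28,746. Book value $212,367.
Year 4: 5,235 × $9 = $47,115. Book value $165,252.
Year 5: 3,862 × $9 = $34,758. Book value $130,494.
Year 6: 4,339 × $9 = $39,051. Book value $91,443.
Year 7: 5,727 × $9 = $51,543. Book value $39,900.

$47,394; $26,127; $28,746; $47,115; $34,758; $39,051; $51,543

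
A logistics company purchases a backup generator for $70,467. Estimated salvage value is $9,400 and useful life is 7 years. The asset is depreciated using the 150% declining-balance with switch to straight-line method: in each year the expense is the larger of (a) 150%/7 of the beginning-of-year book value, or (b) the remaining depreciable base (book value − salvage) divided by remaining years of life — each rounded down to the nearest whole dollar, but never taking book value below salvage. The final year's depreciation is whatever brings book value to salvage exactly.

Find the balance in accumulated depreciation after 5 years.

Depreciable base = $70,467 − $9,400 = $61,067.
Year 1: DB = ⌊$70,467 × 150%/7⌋ = $15,100; SL = ⌊$61,067/7⌋ = $8,723 → take DB $15,100. Book value $55,367.
Year 2: DB = ⌊$55,367 × 150%/7⌋ = $11,864; SL = ⌊$45,967/6⌋ = $7,661 → take DB $11,864. Book value $43,503.
Year 3: DB = ⌊$43,503 × 150%/7⌋ = $9,322; SL = ⌊$34,103/5⌋ = $6,820 → take DB $9,322. Book value $34,181.
Year 4: DB = ⌊$34,181 × 150%/7⌋ = $7,324; SL = ⌊$24,781/4⌋ = $6,195 → take DB $7,324. Book value $26,857.
Year 5: DB = ⌊$26,857 × 150%/7⌋ = $5,755; SL = ⌊$17,457/3⌋ = $5,819 → take SL $5,819. Book value $21,038.
Accumulated through year 5 = $70,467 − $21,038 = $49,429.

$49,429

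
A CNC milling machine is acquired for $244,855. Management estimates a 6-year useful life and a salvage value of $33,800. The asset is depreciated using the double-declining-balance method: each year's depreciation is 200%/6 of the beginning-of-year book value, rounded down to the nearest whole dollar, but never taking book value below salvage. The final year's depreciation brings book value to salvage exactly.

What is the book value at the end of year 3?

$72,550

Depreciable base = $244,855 − $33,800 = $211,055.
Year 1: ⌊$244,855 × 200%/6⌋ = $81,618. Book value $163,237.
Year 2: ⌊$163,237 × 200%/6⌋ = $54,412. Book value $108,825.
Year 3: ⌊$108,825 × 200%/6⌋ = $36,275. Book value $72,550.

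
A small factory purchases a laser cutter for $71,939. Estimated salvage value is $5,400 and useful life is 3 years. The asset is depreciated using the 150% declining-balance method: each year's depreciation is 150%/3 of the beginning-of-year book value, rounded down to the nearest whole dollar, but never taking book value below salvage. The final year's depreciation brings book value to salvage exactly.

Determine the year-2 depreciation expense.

Depreciable base = $71,939 − $5,400 = $66,539.
Year 1: ⌊$71,939 × 150%/3⌋ = $35,969. Book value $35,970.
Year 2: ⌊$35,970 × 150%/3⌋ = $17,985. Book value $17,985.

$17,985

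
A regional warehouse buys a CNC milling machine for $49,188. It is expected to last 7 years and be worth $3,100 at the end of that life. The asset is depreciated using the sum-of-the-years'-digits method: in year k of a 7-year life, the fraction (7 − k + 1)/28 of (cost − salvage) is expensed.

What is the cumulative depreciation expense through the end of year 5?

$41,150

Depreciable base = $49,188 − $3,100 = $46,088.
Sum of the years' digits = 7+6+5+4+3+2+1 = 28.
Year 1: $46,088 × 7/28 = $11,522. Book value $37,666.
Year 2: $46,088 × 6/28 = $9,876. Book value $27,790.
Year 3: $46,088 × 5/28 = $8,230. Book value $19,560.
Year 4: $46,088 × 4/28 = $6,584. Book value $12,976.
Year 5: $46,088 × 3/28 = $4,938. Book value $8,038.
Accumulated through year 5 = $49,188 − $8,038 = $41,150.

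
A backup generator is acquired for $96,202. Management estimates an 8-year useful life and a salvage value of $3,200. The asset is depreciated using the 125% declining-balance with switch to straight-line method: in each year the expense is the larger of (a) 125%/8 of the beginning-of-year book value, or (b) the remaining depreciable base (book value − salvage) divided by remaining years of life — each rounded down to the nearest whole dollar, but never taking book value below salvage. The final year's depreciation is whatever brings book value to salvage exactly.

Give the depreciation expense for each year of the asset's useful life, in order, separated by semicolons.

$15,031; $12,682; $10,881; $10,881; $10,881; $10,882; $10,882; $10,882

Depreciable base = $96,202 − $3,200 = $93,002.
Year 1: DB = ⌊$96,202 × 125%/8⌋ = $15,031; SL = ⌊$93,002/8⌋ = $11,625 → take DB $15,031. Book value $81,171.
Year 2: DB = ⌊$81,171 × 125%/8⌋ = $12,682; SL = ⌊$77,971/7⌋ = $11,138 → take DB $12,682. Book value $68,489.
Year 3: DB = ⌊$68,489 × 125%/8⌋ = $10,701; SL = ⌊$65,289/6⌋ = $10,881 → take SL $10,881. Book value $57,608.
Year 4: DB = ⌊$57,608 × 125%/8⌋ = $9,001; SL = ⌊$54,408/5⌋ = $10,881 → take SL $10,881. Book value $46,727.
Year 5: DB = ⌊$46,727 × 125%/8⌋ = $7,301; SL = ⌊$43,527/4⌋ = $10,881 → take SL $10,881. Book value $35,846.
Year 6: DB = ⌊$35,846 × 125%/8⌋ = $5,600; SL = ⌊$32,646/3⌋ = $10,882 → take SL $10,882. Book value $24,964.
Year 7: DB = ⌊$24,964 × 125%/8⌋ = $3,900; SL = ⌊$21,764/2⌋ = $10,882 → take SL $10,882. Book value $14,082.
Year 8 (final): $14,082 − $3,200 = $10,882. Book value $3,200.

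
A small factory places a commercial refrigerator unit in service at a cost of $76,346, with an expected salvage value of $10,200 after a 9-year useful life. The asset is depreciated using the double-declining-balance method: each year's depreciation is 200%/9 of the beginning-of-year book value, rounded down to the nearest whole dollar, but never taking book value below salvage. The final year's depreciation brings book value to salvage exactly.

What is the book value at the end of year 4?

$27,941

Depreciable base = $76,346 − $10,200 = $66,146.
Year 1: ⌊$76,346 × 200%/9⌋ = $16,965. Book value $59,381.
Year 2: ⌊$59,381 × 200%/9⌋ = $13,195. Book value $46,186.
Year 3: ⌊$46,186 × 200%/9⌋ = $10,263. Book value $35,923.
Year 4: ⌊$35,923 × 200%/9⌋ = $7,982. Book value $27,941.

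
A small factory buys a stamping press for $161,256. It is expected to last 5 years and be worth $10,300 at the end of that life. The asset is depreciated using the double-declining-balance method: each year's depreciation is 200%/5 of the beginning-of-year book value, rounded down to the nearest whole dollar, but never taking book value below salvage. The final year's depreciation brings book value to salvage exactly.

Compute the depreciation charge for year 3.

$23,221

Depreciable base = $161,256 − $10,300 = $150,956.
Year 1: ⌊$161,256 × 200%/5⌋ = $64,502. Book value $96,754.
Year 2: ⌊$96,754 × 200%/5⌋ = $38,701. Book value $58,053.
Year 3: ⌊$58,053 × 200%/5⌋ = $23,221. Book value $34,832.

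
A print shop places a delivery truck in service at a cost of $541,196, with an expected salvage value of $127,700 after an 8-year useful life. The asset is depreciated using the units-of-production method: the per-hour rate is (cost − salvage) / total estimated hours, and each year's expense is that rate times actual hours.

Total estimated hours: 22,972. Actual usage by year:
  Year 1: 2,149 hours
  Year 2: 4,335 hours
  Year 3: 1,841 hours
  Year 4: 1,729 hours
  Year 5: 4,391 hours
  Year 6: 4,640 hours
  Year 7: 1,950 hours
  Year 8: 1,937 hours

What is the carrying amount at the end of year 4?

$360,224

Depreciable base = $541,196 − $127,700 = $413,496.
Rate = $413,496 / 22,972 hours = $18 per hour.
Year 1: 2,149 × $18 = $38,682. Book value $502,514.
Year 2: 4,335 × $18 = $78,030. Book value $424,484.
Year 3: 1,841 × $18 = $33,138. Book value $391,346.
Year 4: 1,729 × $18 = $31,122. Book value $360,224.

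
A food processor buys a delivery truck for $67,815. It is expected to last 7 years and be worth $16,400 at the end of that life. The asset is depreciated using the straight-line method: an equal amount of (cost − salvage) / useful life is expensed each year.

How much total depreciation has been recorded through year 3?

$22,035

Depreciable base = $67,815 − $16,400 = $51,415.
Annual expense = $51,415 / 7 = $7,345.
End of year 1: book value $60,470.
End of year 2: book value $53,125.
End of year 3: book value $45,780.
Accumulated through year 3 = $67,815 − $45,780 = $22,035.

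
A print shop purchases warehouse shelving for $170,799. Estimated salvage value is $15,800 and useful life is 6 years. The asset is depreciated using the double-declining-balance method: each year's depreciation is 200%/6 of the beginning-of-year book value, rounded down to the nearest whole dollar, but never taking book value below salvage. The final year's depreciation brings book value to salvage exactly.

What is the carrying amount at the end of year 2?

Depreciable base = $170,799 − $15,800 = $154,999.
Year 1: ⌊$170,799 × 200%/6⌋ = $56,933. Book value $113,866.
Year 2: ⌊$113,866 × 200%/6⌋ = $37,955. Book value $75,911.

$75,911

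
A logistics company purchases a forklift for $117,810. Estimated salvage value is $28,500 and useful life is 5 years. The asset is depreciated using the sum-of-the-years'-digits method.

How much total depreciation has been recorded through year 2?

Depreciable base = $117,810 − $28,500 = $89,310.
Sum of the years' digits = 5+4+3+2+1 = 15.
Year 1: $89,310 × 5/15 = $29,770. Book value $88,040.
Year 2: $89,310 × 4/15 = $23,816. Book value $64,224.
Accumulated through year 2 = $117,810 − $64,224 = $53,586.

$53,586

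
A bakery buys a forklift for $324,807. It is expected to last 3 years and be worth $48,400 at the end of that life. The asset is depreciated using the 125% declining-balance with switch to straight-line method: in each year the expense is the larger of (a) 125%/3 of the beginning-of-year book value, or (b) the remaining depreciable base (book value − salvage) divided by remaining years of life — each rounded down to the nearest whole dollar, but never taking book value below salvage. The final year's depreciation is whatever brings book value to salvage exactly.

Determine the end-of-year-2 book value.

$110,525

Depreciable base = $324,807 − $48,400 = $276,407.
Year 1: DB = ⌊$324,807 × 125%/3⌋ = $135,336; SL = ⌊$276,407/3⌋ = $92,135 → take DB $135,336. Book value $189,471.
Year 2: DB = ⌊$189,471 × 125%/3⌋ = $78,946; SL = ⌊$141,071/2⌋ = $70,535 → take DB $78,946. Book value $110,525.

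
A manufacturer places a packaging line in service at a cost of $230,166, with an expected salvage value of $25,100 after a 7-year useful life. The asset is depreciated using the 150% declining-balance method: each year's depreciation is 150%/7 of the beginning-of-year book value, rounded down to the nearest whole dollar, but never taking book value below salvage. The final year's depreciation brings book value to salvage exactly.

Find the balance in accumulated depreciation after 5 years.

$161,241

Depreciable base = $230,166 − $25,100 = $205,066.
Year 1: ⌊$230,166 × 150%/7⌋ = $49,321. Book value $180,845.
Year 2: ⌊$180,845 × 150%/7⌋ = $38,752. Book value $142,093.
Year 3: ⌊$142,093 × 150%/7⌋ = $30,448. Book value $111,645.
Year 4: ⌊$111,645 × 150%/7⌋ = $23,923. Book value $87,722.
Year 5: ⌊$87,722 × 150%/7⌋ = $18,797. Book value $68,925.
Accumulated through year 5 = $230,166 − $68,925 = $161,241.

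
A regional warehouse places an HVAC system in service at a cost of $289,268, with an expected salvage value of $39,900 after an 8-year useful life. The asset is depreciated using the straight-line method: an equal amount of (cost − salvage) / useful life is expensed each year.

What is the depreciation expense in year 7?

Depreciable base = $289,268 − $39,900 = $249,368.
Annual expense = $249,368 / 8 = $31,171.

$31,171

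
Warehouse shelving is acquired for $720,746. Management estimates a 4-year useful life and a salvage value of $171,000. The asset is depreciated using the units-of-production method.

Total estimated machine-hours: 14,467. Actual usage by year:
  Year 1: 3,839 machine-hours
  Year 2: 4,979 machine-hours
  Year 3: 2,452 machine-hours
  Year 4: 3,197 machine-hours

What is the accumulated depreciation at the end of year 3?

$428,260

Depreciable base = $720,746 − $171,000 = $549,746.
Rate = $549,746 / 14,467 machine-hours = $38 per machine-hour.
Year 1: 3,839 × $38 = $145,882. Book value $574,864.
Year 2: 4,979 × $38 = $189,202. Book value $385,662.
Year 3: 2,452 × $38 = $93,176. Book value $292,486.
Accumulated through year 3 = $720,746 − $292,486 = $428,260.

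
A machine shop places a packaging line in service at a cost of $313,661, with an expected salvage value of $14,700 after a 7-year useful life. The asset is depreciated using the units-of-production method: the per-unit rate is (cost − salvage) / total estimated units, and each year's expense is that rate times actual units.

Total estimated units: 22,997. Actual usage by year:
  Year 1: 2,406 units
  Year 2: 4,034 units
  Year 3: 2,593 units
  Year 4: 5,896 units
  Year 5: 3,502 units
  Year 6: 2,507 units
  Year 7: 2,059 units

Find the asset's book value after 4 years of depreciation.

Depreciable base = $313,661 − $14,700 = $298,961.
Rate = $298,961 / 22,997 units = $13 per unit.
Year 1: 2,406 × $13 = $31,278. Book value $282,383.
Year 2: 4,034 × $13 = $52,442. Book value $229,941.
Year 3: 2,593 × $13 = $33,709. Book value $196,232.
Year 4: 5,896 × $13 = $76,648. Book value $119,584.

$119,584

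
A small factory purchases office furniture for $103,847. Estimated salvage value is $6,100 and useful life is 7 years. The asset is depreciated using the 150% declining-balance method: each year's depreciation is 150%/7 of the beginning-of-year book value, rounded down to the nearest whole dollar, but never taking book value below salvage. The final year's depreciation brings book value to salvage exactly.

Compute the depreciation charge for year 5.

$8,481

Depreciable base = $103,847 − $6,100 = $97,747.
Year 1: ⌊$103,847 × 150%/7⌋ = $22,252. Book value $81,595.
Year 2: ⌊$81,595 × 150%/7⌋ = $17,484. Book value $64,111.
Year 3: ⌊$64,111 × 150%/7⌋ = $13,738. Book value $50,373.
Year 4: ⌊$50,373 × 150%/7⌋ = $10,794. Book value $39,579.
Year 5: ⌊$39,579 × 150%/7⌋ = $8,481. Book value $31,098.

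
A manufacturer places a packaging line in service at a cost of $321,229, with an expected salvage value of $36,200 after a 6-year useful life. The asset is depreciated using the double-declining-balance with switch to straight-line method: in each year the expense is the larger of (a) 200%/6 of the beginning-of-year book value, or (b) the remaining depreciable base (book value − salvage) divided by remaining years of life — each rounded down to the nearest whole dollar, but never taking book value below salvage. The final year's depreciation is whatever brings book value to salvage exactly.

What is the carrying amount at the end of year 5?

$42,303

Depreciable base = $321,229 − $36,200 = $285,029.
Year 1: DB = ⌊$321,229 × 200%/6⌋ = $107,076; SL = ⌊$285,029/6⌋ = $47,504 → take DB $107,076. Book value $214,153.
Year 2: DB = ⌊$214,153 × 200%/6⌋ = $71,384; SL = ⌊$177,953/5⌋ = $35,590 → take DB $71,384. Book value $142,769.
Year 3: DB = ⌊$142,769 × 200%/6⌋ = $47,589; SL = ⌊$106,569/4⌋ = $26,642 → take DB $47,589. Book value $95,180.
Year 4: DB = ⌊$95,180 × 200%/6⌋ = $31,726; SL = ⌊$58,980/3⌋ = $19,660 → take DB $31,726. Book value $63,454.
Year 5: DB = ⌊$63,454 × 200%/6⌋ = $21,151; SL = ⌊$27,254/2⌋ = $13,627 → take DB $21,151. Book value $42,303.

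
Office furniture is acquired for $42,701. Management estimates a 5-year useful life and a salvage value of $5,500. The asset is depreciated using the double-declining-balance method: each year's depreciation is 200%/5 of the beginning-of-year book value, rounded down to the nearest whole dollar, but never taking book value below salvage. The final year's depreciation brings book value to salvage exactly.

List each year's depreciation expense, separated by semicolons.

Depreciable base = $42,701 − $5,500 = $37,201.
Year 1: ⌊$42,701 × 200%/5⌋ = $17,080. Book value $25,621.
Year 2: ⌊$25,621 × 200%/5⌋ = $10,248. Book value $15,373.
Year 3: ⌊$15,373 × 200%/5⌋ = $6,149. Book value $9,224.
Year 4: ⌊$9,224 × 200%/5⌋ = $3,689. Book value $5,535.
Year 5 (final): $5,535 − $5,500 = $35. Book value $5,500.

$17,080; $10,248; $6,149; $3,689; $35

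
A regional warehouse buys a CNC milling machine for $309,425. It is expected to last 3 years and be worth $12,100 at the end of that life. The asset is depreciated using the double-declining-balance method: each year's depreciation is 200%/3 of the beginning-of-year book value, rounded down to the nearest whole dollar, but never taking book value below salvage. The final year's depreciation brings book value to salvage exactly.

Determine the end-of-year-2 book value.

$34,381

Depreciable base = $309,425 − $12,100 = $297,325.
Year 1: ⌊$309,425 × 200%/3⌋ = $206,283. Book value $103,142.
Year 2: ⌊$103,142 × 200%/3⌋ = $68,761. Book value $34,381.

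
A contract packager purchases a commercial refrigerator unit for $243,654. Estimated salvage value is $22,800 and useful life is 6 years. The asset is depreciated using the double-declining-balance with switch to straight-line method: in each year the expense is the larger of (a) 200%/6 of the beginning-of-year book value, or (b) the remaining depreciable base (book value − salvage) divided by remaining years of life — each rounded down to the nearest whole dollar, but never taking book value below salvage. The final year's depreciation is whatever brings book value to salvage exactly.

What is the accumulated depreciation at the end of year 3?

$171,460

Depreciable base = $243,654 − $22,800 = $220,854.
Year 1: DB = ⌊$243,654 × 200%/6⌋ = $81,218; SL = ⌊$220,854/6⌋ = $36,809 → take DB $81,218. Book value $162,436.
Year 2: DB = ⌊$162,436 × 200%/6⌋ = $54,145; SL = ⌊$139,636/5⌋ = $27,927 → take DB $54,145. Book value $108,291.
Year 3: DB = ⌊$108,291 × 200%/6⌋ = $36,097; SL = ⌊$85,491/4⌋ = $21,372 → take DB $36,097. Book value $72,194.
Accumulated through year 3 = $243,654 − $72,194 = $171,460.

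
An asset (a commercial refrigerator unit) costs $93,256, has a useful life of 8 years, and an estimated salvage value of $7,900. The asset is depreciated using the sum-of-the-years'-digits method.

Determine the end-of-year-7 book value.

$10,271

Depreciable base = $93,256 − $7,900 = $85,356.
Sum of the years' digits = 8+7+6+5+4+3+2+1 = 36.
Year 1: $85,356 × 8/36 = $18,968. Book value $74,288.
Year 2: $85,356 × 7/36 = $16,597. Book value $57,691.
Year 3: $85,356 × 6/36 = $14,226. Book value $43,465.
Year 4: $85,356 × 5/36 = $11,855. Book value $31,610.
Year 5: $85,356 × 4/36 = $9,484. Book value $22,126.
Year 6: $85,356 × 3/36 = $7,113. Book value $15,013.
Year 7: $85,356 × 2/36 = $4,742. Book value $10,271.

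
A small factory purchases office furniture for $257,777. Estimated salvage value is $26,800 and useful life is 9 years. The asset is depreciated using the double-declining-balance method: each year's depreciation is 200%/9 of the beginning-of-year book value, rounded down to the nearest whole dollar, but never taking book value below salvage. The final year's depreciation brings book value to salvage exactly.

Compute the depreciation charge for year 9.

Depreciable base = $257,777 − $26,800 = $230,977.
Year 1: ⌊$257,777 × 200%/9⌋ = $57,283. Book value $200,494.
Year 2: ⌊$200,494 × 200%/9⌋ = $44,554. Book value $155,940.
Year 3: ⌊$155,940 × 200%/9⌋ = $34,653. Book value $121,287.
Year 4: ⌊$121,287 × 200%/9⌋ = $26,952. Book value $94,335.
Year 5: ⌊$94,335 × 200%/9⌋ = $20,963. Book value $73,372.
Year 6: ⌊$73,372 × 200%/9⌋ = $16,304. Book value $57,068.
Year 7: ⌊$57,068 × 200%/9⌋ = $12,681. Book value $44,387.
Year 8: ⌊$44,387 × 200%/9⌋ = $9,863. Book value $34,524.
Year 9 (final): $34,524 − $26,800 = $7,724. Book value $26,800.

$7,724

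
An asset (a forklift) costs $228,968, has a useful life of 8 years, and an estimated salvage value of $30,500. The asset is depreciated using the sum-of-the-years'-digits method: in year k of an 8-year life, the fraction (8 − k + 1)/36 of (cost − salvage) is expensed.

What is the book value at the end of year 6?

$47,039

Depreciable base = $228,968 − $30,500 = $198,468.
Sum of the years' digits = 8+7+6+5+4+3+2+1 = 36.
Year 1: $198,468 × 8/36 = $44,104. Book value $184,864.
Year 2: $198,468 × 7/36 = $38,591. Book value $146,273.
Year 3: $198,468 × 6/36 = $33,078. Book value $113,195.
Year 4: $198,468 × 5/36 = $27,565. Book value $85,630.
Year 5: $198,468 × 4/36 = $22,052. Book value $63,578.
Year 6: $198,468 × 3/36 = $16,539. Book value $47,039.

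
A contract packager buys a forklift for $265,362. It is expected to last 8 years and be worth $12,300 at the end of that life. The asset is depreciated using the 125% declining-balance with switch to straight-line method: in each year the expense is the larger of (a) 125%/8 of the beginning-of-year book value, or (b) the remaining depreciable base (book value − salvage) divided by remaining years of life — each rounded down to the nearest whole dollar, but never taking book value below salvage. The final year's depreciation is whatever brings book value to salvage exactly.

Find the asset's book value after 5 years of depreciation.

$100,560

Depreciable base = $265,362 − $12,300 = $253,062.
Year 1: DB = ⌊$265,362 × 125%/8⌋ = $41,462; SL = ⌊$253,062/8⌋ = $31,632 → take DB $41,462. Book value $223,900.
Year 2: DB = ⌊$223,900 × 125%/8⌋ = $34,984; SL = ⌊$211,600/7⌋ = $30,228 → take DB $34,984. Book value $188,916.
Year 3: DB = ⌊$188,916 × 125%/8⌋ = $29,518; SL = ⌊$176,616/6⌋ = $29,436 → take DB $29,518. Book value $159,398.
Year 4: DB = ⌊$159,398 × 125%/8⌋ = $24,905; SL = ⌊$147,098/5⌋ = $29,419 → take SL $29,419. Book value $129,979.
Year 5: DB = ⌊$129,979 × 125%/8⌋ = $20,309; SL = ⌊$117,679/4⌋ = $29,419 → take SL $29,419. Book value $100,560.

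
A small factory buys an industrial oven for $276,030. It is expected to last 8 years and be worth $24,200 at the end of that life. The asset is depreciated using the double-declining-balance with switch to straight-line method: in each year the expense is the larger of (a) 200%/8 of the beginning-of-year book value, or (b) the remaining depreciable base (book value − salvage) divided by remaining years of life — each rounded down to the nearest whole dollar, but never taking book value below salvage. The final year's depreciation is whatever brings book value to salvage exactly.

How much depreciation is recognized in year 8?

Depreciable base = $276,030 − $24,200 = $251,830.
Year 1: DB = ⌊$276,030 × 200%/8⌋ = $69,007; SL = ⌊$251,830/8⌋ = $31,478 → take DB $69,007. Book value $207,023.
Year 2: DB = ⌊$207,023 × 200%/8⌋ = $51,755; SL = ⌊$182,823/7⌋ = $26,117 → take DB $51,755. Book value $155,268.
Year 3: DB = ⌊$155,268 × 200%/8⌋ = $38,817; SL = ⌊$131,068/6⌋ = $21,844 → take DB $38,817. Book value $116,451.
Year 4: DB = ⌊$116,451 × 200%/8⌋ = $29,112; SL = ⌊$92,251/5⌋ = $18,450 → take DB $29,112. Book value $87,339.
Year 5: DB = ⌊$87,339 × 200%/8⌋ = $21,834; SL = ⌊$63,139/4⌋ = $15,784 → take DB $21,834. Book value $65,505.
Year 6: DB = ⌊$65,505 × 200%/8⌋ = $16,376; SL = ⌊$41,305/3⌋ = $13,768 → take DB $16,376. Book value $49,129.
Year 7: DB = ⌊$49,129 × 200%/8⌋ = $12,282; SL = ⌊$24,929/2⌋ = $12,464 → take SL $12,464. Book value $36,665.
Year 8 (final): $36,665 − $24,200 = $12,465. Book value $24,200.

$12,465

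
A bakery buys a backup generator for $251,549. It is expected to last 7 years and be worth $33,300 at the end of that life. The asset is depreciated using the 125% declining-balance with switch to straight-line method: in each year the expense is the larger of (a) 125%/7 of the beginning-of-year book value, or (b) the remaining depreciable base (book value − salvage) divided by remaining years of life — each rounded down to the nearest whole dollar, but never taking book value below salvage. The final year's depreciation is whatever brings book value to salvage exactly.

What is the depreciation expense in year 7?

$26,531

Depreciable base = $251,549 − $33,300 = $218,249.
Year 1: DB = ⌊$251,549 × 125%/7⌋ = $44,919; SL = ⌊$218,249/7⌋ = $31,178 → take DB $44,919. Book value $206,630.
Year 2: DB = ⌊$206,630 × 125%/7⌋ = $36,898; SL = ⌊$173,330/6⌋ = $28,888 → take DB $36,898. Book value $169,732.
Year 3: DB = ⌊$169,732 × 125%/7⌋ = $30,309; SL = ⌊$136,432/5⌋ = $27,286 → take DB $30,309. Book value $139,423.
Year 4: DB = ⌊$139,423 × 125%/7⌋ = $24,896; SL = ⌊$106,123/4⌋ = $26,530 → take SL $26,530. Book value $112,893.
Year 5: DB = ⌊$112,893 × 125%/7⌋ = $20,159; SL = ⌊$79,593/3⌋ = $26,531 → take SL $26,531. Book value $86,362.
Year 6: DB = ⌊$86,362 × 125%/7⌋ = $15,421; SL = ⌊$53,062/2⌋ = $26,531 → take SL $26,531. Book value $59,831.
Year 7 (final): $59,831 − $33,300 = $26,531. Book value $33,300.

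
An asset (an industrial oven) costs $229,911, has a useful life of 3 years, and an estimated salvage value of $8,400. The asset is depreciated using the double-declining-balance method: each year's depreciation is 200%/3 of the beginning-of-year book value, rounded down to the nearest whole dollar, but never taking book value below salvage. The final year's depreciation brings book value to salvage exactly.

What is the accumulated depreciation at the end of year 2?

Depreciable base = $229,911 − $8,400 = $221,511.
Year 1: ⌊$229,911 × 200%/3⌋ = $153,274. Book value $76,637.
Year 2: ⌊$76,637 × 200%/3⌋ = $51,091. Book value $25,546.
Accumulated through year 2 = $229,911 − $25,546 = $204,365.

$204,365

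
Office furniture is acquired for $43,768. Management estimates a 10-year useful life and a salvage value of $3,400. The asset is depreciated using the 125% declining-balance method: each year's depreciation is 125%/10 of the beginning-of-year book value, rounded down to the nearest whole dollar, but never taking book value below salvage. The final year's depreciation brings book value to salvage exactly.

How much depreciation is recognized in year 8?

Depreciable base = $43,768 − $3,400 = $40,368.
Year 1: ⌊$43,768 × 125%/10⌋ = $5,471. Book value $38,297.
Year 2: ⌊$38,297 × 125%/10⌋ = $4,787. Book value $33,510.
Year 3: ⌊$33,510 × 125%/10⌋ = $4,188. Book value $29,322.
Year 4: ⌊$29,322 × 125%/10⌋ = $3,665. Book value $25,657.
Year 5: ⌊$25,657 × 125%/10⌋ = $3,207. Book value $22,450.
Year 6: ⌊$22,450 × 125%/10⌋ = $2,806. Book value $19,644.
Year 7: ⌊$19,644 × 125%/10⌋ = $2,455. Book value $17,189.
Year 8: ⌊$17,189 × 125%/10⌋ = $2,148. Book value $15,041.

$2,148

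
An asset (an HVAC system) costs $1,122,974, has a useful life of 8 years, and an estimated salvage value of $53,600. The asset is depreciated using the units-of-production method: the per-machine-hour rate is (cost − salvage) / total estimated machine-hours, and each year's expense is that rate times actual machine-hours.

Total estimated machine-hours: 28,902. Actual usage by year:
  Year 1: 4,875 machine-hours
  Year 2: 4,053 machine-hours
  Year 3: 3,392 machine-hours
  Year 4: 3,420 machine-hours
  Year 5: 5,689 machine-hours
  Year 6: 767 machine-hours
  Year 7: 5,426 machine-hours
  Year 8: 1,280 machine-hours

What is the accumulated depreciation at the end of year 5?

Depreciable base = $1,122,974 − $53,600 = $1,069,374.
Rate = $1,069,374 / 28,902 machine-hours = $37 per machine-hour.
Year 1: 4,875 × $37 = $180,375. Book value $942,599.
Year 2: 4,053 × $37 = $149,961. Book value $792,638.
Year 3: 3,392 × $37 = $125,504. Book value $667,134.
Year 4: 3,420 × $37 = $126,540. Book value $540,594.
Year 5: 5,689 × $37 = $210,493. Book value $330,101.
Accumulated through year 5 = $1,122,974 − $330,101 = $792,873.

$792,873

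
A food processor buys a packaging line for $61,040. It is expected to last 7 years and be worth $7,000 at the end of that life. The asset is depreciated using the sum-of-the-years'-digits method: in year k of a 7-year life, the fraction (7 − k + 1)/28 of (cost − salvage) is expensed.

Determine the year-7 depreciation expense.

$1,930

Depreciable base = $61,040 − $7,000 = $54,040.
Sum of the years' digits = 7+6+5+4+3+2+1 = 28.
Year 1: $54,040 × 7/28 = $13,510. Book value $47,530.
Year 2: $54,040 × 6/28 = $11,580. Book value $35,950.
Year 3: $54,040 × 5/28 = $9,650. Book value $26,300.
Year 4: $54,040 × 4/28 = $7,720. Book value $18,580.
Year 5: $54,040 × 3/28 = $5,790. Book value $12,790.
Year 6: $54,040 × 2/28 = $3,860. Book value $8,930.
Year 7: $54,040 × 1/28 = $1,930. Book value $7,000.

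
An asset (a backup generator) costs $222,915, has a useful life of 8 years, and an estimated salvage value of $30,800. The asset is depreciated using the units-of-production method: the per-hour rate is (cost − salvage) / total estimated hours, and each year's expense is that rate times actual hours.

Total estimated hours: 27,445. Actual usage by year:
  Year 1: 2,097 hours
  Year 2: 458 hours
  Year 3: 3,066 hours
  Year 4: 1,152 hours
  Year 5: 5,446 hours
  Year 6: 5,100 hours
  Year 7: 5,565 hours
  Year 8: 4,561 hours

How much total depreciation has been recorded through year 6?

$121,233

Depreciable base = $222,915 − $30,800 = $192,115.
Rate = $192,115 / 27,445 hours = $7 per hour.
Year 1: 2,097 × $7 = $14,679. Book value $208,236.
Year 2: 458 × $7 = $3,206. Book value $205,030.
Year 3: 3,066 × $7 = $21,462. Book value $183,568.
Year 4: 1,152 × $7 = $8,064. Book value $175,504.
Year 5: 5,446 × $7 = $38,122. Book value $137,382.
Year 6: 5,100 × $7 = $35,700. Book value $101,682.
Accumulated through year 6 = $222,915 − $101,682 = $121,233.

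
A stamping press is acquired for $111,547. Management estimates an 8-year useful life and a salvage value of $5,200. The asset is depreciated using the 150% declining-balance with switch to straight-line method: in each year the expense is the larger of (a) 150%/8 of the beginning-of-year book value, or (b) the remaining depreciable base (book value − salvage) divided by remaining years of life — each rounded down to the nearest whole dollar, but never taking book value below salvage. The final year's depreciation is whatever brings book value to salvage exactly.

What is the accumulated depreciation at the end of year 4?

Depreciable base = $111,547 − $5,200 = $106,347.
Year 1: DB = ⌊$111,547 × 150%/8⌋ = $20,915; SL = ⌊$106,347/8⌋ = $13,293 → take DB $20,915. Book value $90,632.
Year 2: DB = ⌊$90,632 × 150%/8⌋ = $16,993; SL = ⌊$85,432/7⌋ = $12,204 → take DB $16,993. Book value $73,639.
Year 3: DB = ⌊$73,639 × 150%/8⌋ = $13,807; SL = ⌊$68,439/6⌋ = $11,406 → take DB $13,807. Book value $59,832.
Year 4: DB = ⌊$59,832 × 150%/8⌋ = $11,218; SL = ⌊$54,632/5⌋ = $10,926 → take DB $11,218. Book value $48,614.
Accumulated through year 4 = $111,547 − $48,614 = $62,933.

$62,933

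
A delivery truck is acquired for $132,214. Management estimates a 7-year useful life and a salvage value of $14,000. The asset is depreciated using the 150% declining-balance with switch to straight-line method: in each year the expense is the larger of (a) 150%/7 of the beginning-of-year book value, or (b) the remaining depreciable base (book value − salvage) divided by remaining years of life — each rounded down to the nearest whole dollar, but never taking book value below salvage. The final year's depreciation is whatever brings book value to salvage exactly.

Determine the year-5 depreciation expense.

$12,130

Depreciable base = $132,214 − $14,000 = $118,214.
Year 1: DB = ⌊$132,214 × 150%/7⌋ = $28,331; SL = ⌊$118,214/7⌋ = $16,887 → take DB $28,331. Book value $103,883.
Year 2: DB = ⌊$103,883 × 150%/7⌋ = $22,260; SL = ⌊$89,883/6⌋ = $14,980 → take DB $22,260. Book value $81,623.
Year 3: DB = ⌊$81,623 × 150%/7⌋ = $17,490; SL = ⌊$67,623/5⌋ = $13,524 → take DB $17,490. Book value $64,133.
Year 4: DB = ⌊$64,133 × 150%/7⌋ = $13,742; SL = ⌊$50,133/4⌋ = $12,533 → take DB $13,742. Book value $50,391.
Year 5: DB = ⌊$50,391 × 150%/7⌋ = $10,798; SL = ⌊$36,391/3⌋ = $12,130 → take SL $12,130. Book value $38,261.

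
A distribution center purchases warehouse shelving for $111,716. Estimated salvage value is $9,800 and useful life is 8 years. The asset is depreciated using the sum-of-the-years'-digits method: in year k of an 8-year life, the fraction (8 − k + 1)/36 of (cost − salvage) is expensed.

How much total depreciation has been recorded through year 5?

$84,930

Depreciable base = $111,716 − $9,800 = $101,916.
Sum of the years' digits = 8+7+6+5+4+3+2+1 = 36.
Year 1: $101,916 × 8/36 = $22,648. Book value $89,068.
Year 2: $101,916 × 7/36 = $19,817. Book value $69,251.
Year 3: $101,916 × 6/36 = $16,986. Book value $52,265.
Year 4: $101,916 × 5/36 = $14,155. Book value $38,110.
Year 5: $101,916 × 4/36 = $11,324. Book value $26,786.
Accumulated through year 5 = $111,716 − $26,786 = $84,930.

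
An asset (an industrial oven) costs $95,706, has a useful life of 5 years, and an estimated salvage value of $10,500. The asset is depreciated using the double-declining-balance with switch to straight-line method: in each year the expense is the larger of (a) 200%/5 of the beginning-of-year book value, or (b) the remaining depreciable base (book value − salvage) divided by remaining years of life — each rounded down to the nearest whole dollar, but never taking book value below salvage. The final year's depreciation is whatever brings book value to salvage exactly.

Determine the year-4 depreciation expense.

Depreciable base = $95,706 − $10,500 = $85,206.
Year 1: DB = ⌊$95,706 × 200%/5⌋ = $38,282; SL = ⌊$85,206/5⌋ = $17,041 → take DB $38,282. Book value $57,424.
Year 2: DB = ⌊$57,424 × 200%/5⌋ = $22,969; SL = ⌊$46,924/4⌋ = $11,731 → take DB $22,969. Book value $34,455.
Year 3: DB = ⌊$34,455 × 200%/5⌋ = $13,782; SL = ⌊$23,955/3⌋ = $7,985 → take DB $13,782. Book value $20,673.
Year 4: DB = ⌊$20,673 × 200%/5⌋ = $8,269; SL = ⌊$10,173/2⌋ = $5,086 → take DB $8,269. Book value $12,404.

$8,269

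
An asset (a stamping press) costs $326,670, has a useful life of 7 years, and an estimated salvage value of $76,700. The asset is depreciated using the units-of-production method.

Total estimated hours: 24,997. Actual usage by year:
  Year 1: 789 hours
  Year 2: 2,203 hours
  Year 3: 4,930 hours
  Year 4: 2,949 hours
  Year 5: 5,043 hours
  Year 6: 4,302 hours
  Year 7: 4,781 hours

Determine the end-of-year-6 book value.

Depreciable base = $326,670 − $76,700 = $249,970.
Rate = $249,970 / 24,997 hours = $10 per hour.
Year 1: 789 × $10 = $7,890. Book value $318,780.
Year 2: 2,203 × $10 = $22,030. Book value $296,750.
Year 3: 4,930 × $10 = $49,300. Book value $247,450.
Year 4: 2,949 × $10 = $29,490. Book value $217,960.
Year 5: 5,043 × $10 = $50,430. Book value $167,530.
Year 6: 4,302 × $10 = $43,020. Book value $124,510.

$124,510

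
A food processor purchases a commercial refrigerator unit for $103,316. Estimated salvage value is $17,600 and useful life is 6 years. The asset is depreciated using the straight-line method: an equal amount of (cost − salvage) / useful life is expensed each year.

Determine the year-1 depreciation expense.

$14,286

Depreciable base = $103,316 − $17,600 = $85,716.
Annual expense = $85,716 / 6 = $14,286.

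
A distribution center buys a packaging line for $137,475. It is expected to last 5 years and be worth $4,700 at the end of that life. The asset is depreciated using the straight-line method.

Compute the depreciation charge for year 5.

Depreciable base = $137,475 − $4,700 = $132,775.
Annual expense = $132,775 / 5 = $26,555.

$26,555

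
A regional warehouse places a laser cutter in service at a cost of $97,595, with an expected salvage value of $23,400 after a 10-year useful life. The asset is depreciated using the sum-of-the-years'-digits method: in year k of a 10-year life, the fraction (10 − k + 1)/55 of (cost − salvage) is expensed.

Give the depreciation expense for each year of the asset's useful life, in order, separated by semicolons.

Depreciable base = $97,595 − $23,400 = $74,195.
Sum of the years' digits = 10+9+8+7+6+5+4+3+2+1 = 55.
Year 1: $74,195 × 10/55 = $13,490. Book value $84,105.
Year 2: $74,195 × 9/55 = $12,141. Book value $71,964.
Year 3: $74,195 × 8/55 = $10,792. Book value $61,172.
Year 4: $74,195 × 7/55 = $9,443. Book value $51,729.
Year 5: $74,195 × 6/55 = $8,094. Book value $43,635.
Year 6: $74,195 × 5/55 = $6,745. Book value $36,890.
Year 7: $74,195 × 4/55 = $5,396. Book value $31,494.
Year 8: $74,195 × 3/55 = $4,047. Book value $27,447.
Year 9: $74,195 × 2/55 = $2,698. Book value $24,749.
Year 10: $74,195 × 1/55 = $1,349. Book value $23,400.

$13,490; $12,141; $10,792; $9,443; $8,094; $6,745; $5,396; $4,047; $2,698; $1,349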